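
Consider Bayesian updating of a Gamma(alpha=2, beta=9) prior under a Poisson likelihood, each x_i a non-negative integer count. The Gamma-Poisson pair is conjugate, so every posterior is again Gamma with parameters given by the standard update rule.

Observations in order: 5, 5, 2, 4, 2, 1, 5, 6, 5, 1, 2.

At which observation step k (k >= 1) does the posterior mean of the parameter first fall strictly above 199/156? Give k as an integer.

obs 1: x=5 → posterior Gamma(7, 10)
obs 2: x=5 → posterior Gamma(12, 11)
obs 3: x=2 → posterior Gamma(14, 12)
obs 4: x=4 → posterior Gamma(18, 13)
obs 5: x=2 → posterior Gamma(20, 14)
obs 6: x=1 → posterior Gamma(21, 15)
obs 7: x=5 → posterior Gamma(26, 16)
obs 8: x=6 → posterior Gamma(32, 17)
obs 9: x=5 → posterior Gamma(37, 18)
obs 10: x=1 → posterior Gamma(38, 19)
obs 11: x=2 → posterior Gamma(40, 20)

k = 4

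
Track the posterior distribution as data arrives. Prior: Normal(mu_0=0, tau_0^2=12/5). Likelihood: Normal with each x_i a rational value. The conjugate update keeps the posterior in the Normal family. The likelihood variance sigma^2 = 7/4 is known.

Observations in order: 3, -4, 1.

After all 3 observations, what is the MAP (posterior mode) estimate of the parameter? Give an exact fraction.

obs 1: x=3 → posterior Normal(144/83, 84/83)
obs 2: x=-4 → posterior Normal(-48/131, 84/131)
obs 3: x=1 → posterior Normal(0, 84/179)

0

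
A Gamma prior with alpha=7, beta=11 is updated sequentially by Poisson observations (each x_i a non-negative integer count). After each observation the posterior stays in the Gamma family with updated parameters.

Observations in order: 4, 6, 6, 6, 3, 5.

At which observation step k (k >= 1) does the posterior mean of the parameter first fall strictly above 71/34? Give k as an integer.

obs 1: x=4 → posterior Gamma(11, 12)
obs 2: x=6 → posterior Gamma(17, 13)
obs 3: x=6 → posterior Gamma(23, 14)
obs 4: x=6 → posterior Gamma(29, 15)
obs 5: x=3 → posterior Gamma(32, 16)
obs 6: x=5 → posterior Gamma(37, 17)

k = 6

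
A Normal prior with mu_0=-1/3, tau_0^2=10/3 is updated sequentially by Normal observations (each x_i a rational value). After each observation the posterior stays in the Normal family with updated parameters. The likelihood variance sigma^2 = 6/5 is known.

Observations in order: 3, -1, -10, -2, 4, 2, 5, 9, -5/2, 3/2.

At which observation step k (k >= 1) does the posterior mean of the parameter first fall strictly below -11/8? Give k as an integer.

obs 1: x=3 → posterior Normal(36/17, 15/17)
obs 2: x=-1 → posterior Normal(47/59, 30/59)
obs 3: x=-10 → posterior Normal(-29/12, 5/14)
obs 4: x=-2 → posterior Normal(-253/109, 30/109)
obs 5: x=4 → posterior Normal(-153/134, 15/67)
obs 6: x=2 → posterior Normal(-103/159, 10/53)
obs 7: x=5 → posterior Normal(11/92, 15/92)
obs 8: x=9 → posterior Normal(13/11, 30/209)
obs 9: x=-5/2 → posterior Normal(41/52, 5/39)
obs 10: x=3/2 → posterior Normal(6/7, 30/259)

k = 3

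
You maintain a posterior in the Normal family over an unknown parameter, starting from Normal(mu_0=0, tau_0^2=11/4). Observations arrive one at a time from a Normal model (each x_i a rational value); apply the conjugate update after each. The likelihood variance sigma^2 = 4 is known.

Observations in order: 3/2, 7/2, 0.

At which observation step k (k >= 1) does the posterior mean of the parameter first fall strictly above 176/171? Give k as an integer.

obs 1: x=3/2 → posterior Normal(11/18, 44/27)
obs 2: x=7/2 → posterior Normal(55/38, 22/19)
obs 3: x=0 → posterior Normal(55/49, 44/49)

k = 2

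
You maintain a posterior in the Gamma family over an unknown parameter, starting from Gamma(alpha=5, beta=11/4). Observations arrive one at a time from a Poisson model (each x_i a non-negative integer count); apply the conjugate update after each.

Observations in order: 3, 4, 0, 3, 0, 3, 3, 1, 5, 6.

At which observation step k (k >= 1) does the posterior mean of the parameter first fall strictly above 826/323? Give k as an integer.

obs 1: x=3 → posterior Gamma(8, 15/4)
obs 2: x=4 → posterior Gamma(12, 19/4)
obs 3: x=0 → posterior Gamma(12, 23/4)
obs 4: x=3 → posterior Gamma(15, 27/4)
obs 5: x=0 → posterior Gamma(15, 31/4)
obs 6: x=3 → posterior Gamma(18, 35/4)
obs 7: x=3 → posterior Gamma(21, 39/4)
obs 8: x=1 → posterior Gamma(22, 43/4)
obs 9: x=5 → posterior Gamma(27, 47/4)
obs 10: x=6 → posterior Gamma(33, 51/4)

k = 10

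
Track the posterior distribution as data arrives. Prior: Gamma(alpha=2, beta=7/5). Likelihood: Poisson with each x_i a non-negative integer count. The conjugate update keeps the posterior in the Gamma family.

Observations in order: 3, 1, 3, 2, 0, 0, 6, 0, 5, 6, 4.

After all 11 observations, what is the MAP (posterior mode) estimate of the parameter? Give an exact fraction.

5/2

obs 1: x=3 → posterior Gamma(5, 12/5)
obs 2: x=1 → posterior Gamma(6, 17/5)
obs 3: x=3 → posterior Gamma(9, 22/5)
obs 4: x=2 → posterior Gamma(11, 27/5)
obs 5: x=0 → posterior Gamma(11, 32/5)
obs 6: x=0 → posterior Gamma(11, 37/5)
obs 7: x=6 → posterior Gamma(17, 42/5)
obs 8: x=0 → posterior Gamma(17, 47/5)
obs 9: x=5 → posterior Gamma(22, 52/5)
obs 10: x=6 → posterior Gamma(28, 57/5)
obs 11: x=4 → posterior Gamma(32, 62/5)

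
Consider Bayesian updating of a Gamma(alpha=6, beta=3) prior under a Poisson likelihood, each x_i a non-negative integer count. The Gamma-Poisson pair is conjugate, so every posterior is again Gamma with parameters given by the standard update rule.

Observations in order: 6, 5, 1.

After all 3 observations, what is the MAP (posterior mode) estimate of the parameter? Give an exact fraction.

obs 1: x=6 → posterior Gamma(12, 4)
obs 2: x=5 → posterior Gamma(17, 5)
obs 3: x=1 → posterior Gamma(18, 6)

17/6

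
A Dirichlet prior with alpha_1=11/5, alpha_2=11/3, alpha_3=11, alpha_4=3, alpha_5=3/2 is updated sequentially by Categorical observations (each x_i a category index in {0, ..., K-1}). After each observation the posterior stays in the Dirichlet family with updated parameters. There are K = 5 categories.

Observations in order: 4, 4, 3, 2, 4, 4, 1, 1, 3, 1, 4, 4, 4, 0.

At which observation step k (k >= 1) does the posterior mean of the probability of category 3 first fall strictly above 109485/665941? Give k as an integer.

k = 9

obs 1: x=4 → posterior Dirichlet(11/5, 11/3, 11, 3, 5/2)
obs 2: x=4 → posterior Dirichlet(11/5, 11/3, 11, 3, 7/2)
obs 3: x=3 → posterior Dirichlet(11/5, 11/3, 11, 4, 7/2)
obs 4: x=2 → posterior Dirichlet(11/5, 11/3, 12, 4, 7/2)
obs 5: x=4 → posterior Dirichlet(11/5, 11/3, 12, 4, 9/2)
obs 6: x=4 → posterior Dirichlet(11/5, 11/3, 12, 4, 11/2)
obs 7: x=1 → posterior Dirichlet(11/5, 14/3, 12, 4, 11/2)
obs 8: x=1 → posterior Dirichlet(11/5, 17/3, 12, 4, 11/2)
obs 9: x=3 → posterior Dirichlet(11/5, 17/3, 12, 5, 11/2)
obs 10: x=1 → posterior Dirichlet(11/5, 20/3, 12, 5, 11/2)
obs 11: x=4 → posterior Dirichlet(11/5, 20/3, 12, 5, 13/2)
obs 12: x=4 → posterior Dirichlet(11/5, 20/3, 12, 5, 15/2)
obs 13: x=4 → posterior Dirichlet(11/5, 20/3, 12, 5, 17/2)
obs 14: x=0 → posterior Dirichlet(16/5, 20/3, 12, 5, 17/2)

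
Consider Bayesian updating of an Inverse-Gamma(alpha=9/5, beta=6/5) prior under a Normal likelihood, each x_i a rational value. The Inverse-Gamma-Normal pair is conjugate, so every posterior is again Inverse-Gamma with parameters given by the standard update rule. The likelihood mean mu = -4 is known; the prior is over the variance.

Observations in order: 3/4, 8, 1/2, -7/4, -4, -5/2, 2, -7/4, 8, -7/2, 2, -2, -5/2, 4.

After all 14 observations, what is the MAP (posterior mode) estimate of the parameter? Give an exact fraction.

39047/1568

obs 1: x=3/4 → posterior Inverse-Gamma(23/10, 1997/160)
obs 2: x=8 → posterior Inverse-Gamma(14/5, 13517/160)
obs 3: x=1/2 → posterior Inverse-Gamma(33/10, 15137/160)
obs 4: x=-7/4 → posterior Inverse-Gamma(19/5, 7771/80)
obs 5: x=-4 → posterior Inverse-Gamma(43/10, 7771/80)
obs 6: x=-5/2 → posterior Inverse-Gamma(24/5, 7861/80)
obs 7: x=2 → posterior Inverse-Gamma(53/10, 9301/80)
obs 8: x=-7/4 → posterior Inverse-Gamma(29/5, 19007/160)
obs 9: x=8 → posterior Inverse-Gamma(63/10, 30527/160)
obs 10: x=-7/2 → posterior Inverse-Gamma(34/5, 30547/160)
obs 11: x=2 → posterior Inverse-Gamma(73/10, 33427/160)
obs 12: x=-2 → posterior Inverse-Gamma(39/5, 33747/160)
obs 13: x=-5/2 → posterior Inverse-Gamma(83/10, 33927/160)
obs 14: x=4 → posterior Inverse-Gamma(44/5, 39047/160)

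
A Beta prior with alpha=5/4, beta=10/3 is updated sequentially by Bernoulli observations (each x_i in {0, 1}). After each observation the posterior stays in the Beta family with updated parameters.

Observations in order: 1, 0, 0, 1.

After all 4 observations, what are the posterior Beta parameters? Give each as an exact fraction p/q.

obs 1: x=1 → posterior Beta(9/4, 10/3)
obs 2: x=0 → posterior Beta(9/4, 13/3)
obs 3: x=0 → posterior Beta(9/4, 16/3)
obs 4: x=1 → posterior Beta(13/4, 16/3)

alpha=13/4, beta=16/3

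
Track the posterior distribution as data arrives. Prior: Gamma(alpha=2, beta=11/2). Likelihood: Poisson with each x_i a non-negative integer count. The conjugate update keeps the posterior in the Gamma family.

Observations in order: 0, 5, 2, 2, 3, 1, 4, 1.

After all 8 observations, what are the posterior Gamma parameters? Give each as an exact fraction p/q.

obs 1: x=0 → posterior Gamma(2, 13/2)
obs 2: x=5 → posterior Gamma(7, 15/2)
obs 3: x=2 → posterior Gamma(9, 17/2)
obs 4: x=2 → posterior Gamma(11, 19/2)
obs 5: x=3 → posterior Gamma(14, 21/2)
obs 6: x=1 → posterior Gamma(15, 23/2)
obs 7: x=4 → posterior Gamma(19, 25/2)
obs 8: x=1 → posterior Gamma(20, 27/2)

alpha=20, beta=27/2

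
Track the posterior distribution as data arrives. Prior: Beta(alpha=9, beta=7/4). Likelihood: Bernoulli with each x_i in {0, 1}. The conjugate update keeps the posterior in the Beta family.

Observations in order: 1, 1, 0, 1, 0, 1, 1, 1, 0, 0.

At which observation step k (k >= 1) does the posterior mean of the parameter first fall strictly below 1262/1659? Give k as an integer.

k = 9

obs 1: x=1 → posterior Beta(10, 7/4)
obs 2: x=1 → posterior Beta(11, 7/4)
obs 3: x=0 → posterior Beta(11, 11/4)
obs 4: x=1 → posterior Beta(12, 11/4)
obs 5: x=0 → posterior Beta(12, 15/4)
obs 6: x=1 → posterior Beta(13, 15/4)
obs 7: x=1 → posterior Beta(14, 15/4)
obs 8: x=1 → posterior Beta(15, 15/4)
obs 9: x=0 → posterior Beta(15, 19/4)
obs 10: x=0 → posterior Beta(15, 23/4)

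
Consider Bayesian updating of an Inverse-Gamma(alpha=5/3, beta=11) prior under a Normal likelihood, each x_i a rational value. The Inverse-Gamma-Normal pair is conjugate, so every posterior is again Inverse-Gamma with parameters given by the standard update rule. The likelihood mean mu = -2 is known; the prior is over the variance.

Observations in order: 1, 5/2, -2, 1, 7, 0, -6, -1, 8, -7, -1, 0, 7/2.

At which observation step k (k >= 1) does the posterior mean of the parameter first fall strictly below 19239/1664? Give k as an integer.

obs 1: x=1 → posterior Inverse-Gamma(13/6, 31/2)
obs 2: x=5/2 → posterior Inverse-Gamma(8/3, 205/8)
obs 3: x=-2 → posterior Inverse-Gamma(19/6, 205/8)
obs 4: x=1 → posterior Inverse-Gamma(11/3, 241/8)
obs 5: x=7 → posterior Inverse-Gamma(25/6, 565/8)
obs 6: x=0 → posterior Inverse-Gamma(14/3, 581/8)
obs 7: x=-6 → posterior Inverse-Gamma(31/6, 645/8)
obs 8: x=-1 → posterior Inverse-Gamma(17/3, 649/8)
obs 9: x=8 → posterior Inverse-Gamma(37/6, 1049/8)
obs 10: x=-7 → posterior Inverse-Gamma(20/3, 1149/8)
obs 11: x=-1 → posterior Inverse-Gamma(43/6, 1153/8)
obs 12: x=0 → posterior Inverse-Gamma(23/3, 1169/8)
obs 13: x=7/2 → posterior Inverse-Gamma(49/6, 645/4)

k = 4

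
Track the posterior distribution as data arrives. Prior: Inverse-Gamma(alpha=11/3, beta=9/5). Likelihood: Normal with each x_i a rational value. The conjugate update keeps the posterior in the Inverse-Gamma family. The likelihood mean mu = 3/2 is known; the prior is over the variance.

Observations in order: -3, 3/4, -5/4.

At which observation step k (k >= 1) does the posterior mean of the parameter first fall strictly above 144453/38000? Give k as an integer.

k = 3

obs 1: x=-3 → posterior Inverse-Gamma(25/6, 477/40)
obs 2: x=3/4 → posterior Inverse-Gamma(14/3, 1953/160)
obs 3: x=-5/4 → posterior Inverse-Gamma(31/6, 1279/80)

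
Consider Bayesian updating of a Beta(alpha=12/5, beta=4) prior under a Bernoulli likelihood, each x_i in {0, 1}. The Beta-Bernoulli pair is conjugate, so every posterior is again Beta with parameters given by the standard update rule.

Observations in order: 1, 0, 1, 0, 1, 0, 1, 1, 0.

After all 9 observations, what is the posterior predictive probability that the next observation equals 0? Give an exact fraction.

40/77

obs 1: x=1 → posterior Beta(17/5, 4)
obs 2: x=0 → posterior Beta(17/5, 5)
obs 3: x=1 → posterior Beta(22/5, 5)
obs 4: x=0 → posterior Beta(22/5, 6)
obs 5: x=1 → posterior Beta(27/5, 6)
obs 6: x=0 → posterior Beta(27/5, 7)
obs 7: x=1 → posterior Beta(32/5, 7)
obs 8: x=1 → posterior Beta(37/5, 7)
obs 9: x=0 → posterior Beta(37/5, 8)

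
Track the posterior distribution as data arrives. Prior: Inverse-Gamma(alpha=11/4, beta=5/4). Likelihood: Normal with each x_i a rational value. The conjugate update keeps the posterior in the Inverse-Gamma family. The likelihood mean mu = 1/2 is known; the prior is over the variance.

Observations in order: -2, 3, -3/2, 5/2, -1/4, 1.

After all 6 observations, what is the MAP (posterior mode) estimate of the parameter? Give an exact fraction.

obs 1: x=-2 → posterior Inverse-Gamma(13/4, 35/8)
obs 2: x=3 → posterior Inverse-Gamma(15/4, 15/2)
obs 3: x=-3/2 → posterior Inverse-Gamma(17/4, 19/2)
obs 4: x=5/2 → posterior Inverse-Gamma(19/4, 23/2)
obs 5: x=-1/4 → posterior Inverse-Gamma(21/4, 377/32)
obs 6: x=1 → posterior Inverse-Gamma(23/4, 381/32)

127/72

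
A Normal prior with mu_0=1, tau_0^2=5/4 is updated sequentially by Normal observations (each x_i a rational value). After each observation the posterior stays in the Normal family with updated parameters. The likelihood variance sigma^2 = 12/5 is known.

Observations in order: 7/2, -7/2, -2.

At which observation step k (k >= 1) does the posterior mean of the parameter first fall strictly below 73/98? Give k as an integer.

k = 2

obs 1: x=7/2 → posterior Normal(271/146, 60/73)
obs 2: x=-7/2 → posterior Normal(24/49, 30/49)
obs 3: x=-2 → posterior Normal(-2/123, 20/41)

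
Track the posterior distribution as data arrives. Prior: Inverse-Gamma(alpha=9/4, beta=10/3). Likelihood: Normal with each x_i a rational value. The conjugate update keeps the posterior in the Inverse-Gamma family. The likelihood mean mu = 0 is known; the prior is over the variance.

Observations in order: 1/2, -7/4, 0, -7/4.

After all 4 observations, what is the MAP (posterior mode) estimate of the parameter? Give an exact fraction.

313/252

obs 1: x=1/2 → posterior Inverse-Gamma(11/4, 83/24)
obs 2: x=-7/4 → posterior Inverse-Gamma(13/4, 479/96)
obs 3: x=0 → posterior Inverse-Gamma(15/4, 479/96)
obs 4: x=-7/4 → posterior Inverse-Gamma(17/4, 313/48)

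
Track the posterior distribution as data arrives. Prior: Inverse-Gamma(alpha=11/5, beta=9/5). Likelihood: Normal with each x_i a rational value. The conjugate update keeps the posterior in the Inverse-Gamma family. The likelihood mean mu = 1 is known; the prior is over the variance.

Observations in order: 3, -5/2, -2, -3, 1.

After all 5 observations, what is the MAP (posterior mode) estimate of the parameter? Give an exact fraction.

299/76

obs 1: x=3 → posterior Inverse-Gamma(27/10, 19/5)
obs 2: x=-5/2 → posterior Inverse-Gamma(16/5, 397/40)
obs 3: x=-2 → posterior Inverse-Gamma(37/10, 577/40)
obs 4: x=-3 → posterior Inverse-Gamma(21/5, 897/40)
obs 5: x=1 → posterior Inverse-Gamma(47/10, 897/40)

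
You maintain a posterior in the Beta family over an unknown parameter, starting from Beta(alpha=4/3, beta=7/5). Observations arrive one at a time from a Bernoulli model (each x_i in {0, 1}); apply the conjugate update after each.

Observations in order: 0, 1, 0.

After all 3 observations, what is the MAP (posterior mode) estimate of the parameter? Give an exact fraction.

obs 1: x=0 → posterior Beta(4/3, 12/5)
obs 2: x=1 → posterior Beta(7/3, 12/5)
obs 3: x=0 → posterior Beta(7/3, 17/5)

5/14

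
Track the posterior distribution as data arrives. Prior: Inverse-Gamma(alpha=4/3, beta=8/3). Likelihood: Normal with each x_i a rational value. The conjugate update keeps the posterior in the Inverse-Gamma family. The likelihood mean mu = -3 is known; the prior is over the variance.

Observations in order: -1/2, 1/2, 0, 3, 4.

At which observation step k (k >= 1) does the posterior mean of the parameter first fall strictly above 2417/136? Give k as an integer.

k = 5

obs 1: x=-1/2 → posterior Inverse-Gamma(11/6, 139/24)
obs 2: x=1/2 → posterior Inverse-Gamma(7/3, 143/12)
obs 3: x=0 → posterior Inverse-Gamma(17/6, 197/12)
obs 4: x=3 → posterior Inverse-Gamma(10/3, 413/12)
obs 5: x=4 → posterior Inverse-Gamma(23/6, 707/12)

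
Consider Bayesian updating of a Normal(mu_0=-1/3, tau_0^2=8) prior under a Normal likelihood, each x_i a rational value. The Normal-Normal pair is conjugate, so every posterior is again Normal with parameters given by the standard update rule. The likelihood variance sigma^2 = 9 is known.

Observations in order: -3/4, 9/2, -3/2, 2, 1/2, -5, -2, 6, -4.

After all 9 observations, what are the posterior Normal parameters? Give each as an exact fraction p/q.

obs 1: x=-3/4 → posterior Normal(-9/17, 72/17)
obs 2: x=9/2 → posterior Normal(27/25, 72/25)
obs 3: x=-3/2 → posterior Normal(5/11, 24/11)
obs 4: x=2 → posterior Normal(31/41, 72/41)
obs 5: x=1/2 → posterior Normal(5/7, 72/49)
obs 6: x=-5 → posterior Normal(-5/57, 24/19)
obs 7: x=-2 → posterior Normal(-21/65, 72/65)
obs 8: x=6 → posterior Normal(27/73, 72/73)
obs 9: x=-4 → posterior Normal(-5/81, 8/9)

mu_0=-5/81, tau_0^2=8/9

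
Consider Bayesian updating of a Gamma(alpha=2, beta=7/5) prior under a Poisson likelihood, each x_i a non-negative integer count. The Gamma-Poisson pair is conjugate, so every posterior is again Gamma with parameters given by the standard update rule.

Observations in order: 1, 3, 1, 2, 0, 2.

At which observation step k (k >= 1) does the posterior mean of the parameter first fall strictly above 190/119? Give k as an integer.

obs 1: x=1 → posterior Gamma(3, 12/5)
obs 2: x=3 → posterior Gamma(6, 17/5)
obs 3: x=1 → posterior Gamma(7, 22/5)
obs 4: x=2 → posterior Gamma(9, 27/5)
obs 5: x=0 → posterior Gamma(9, 32/5)
obs 6: x=2 → posterior Gamma(11, 37/5)

k = 2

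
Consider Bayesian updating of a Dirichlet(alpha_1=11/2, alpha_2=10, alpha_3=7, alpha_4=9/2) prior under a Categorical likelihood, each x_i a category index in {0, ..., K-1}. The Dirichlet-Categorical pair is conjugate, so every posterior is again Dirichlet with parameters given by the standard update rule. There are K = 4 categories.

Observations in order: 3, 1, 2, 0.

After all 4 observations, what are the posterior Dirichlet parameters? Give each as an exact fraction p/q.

obs 1: x=3 → posterior Dirichlet(11/2, 10, 7, 11/2)
obs 2: x=1 → posterior Dirichlet(11/2, 11, 7, 11/2)
obs 3: x=2 → posterior Dirichlet(11/2, 11, 8, 11/2)
obs 4: x=0 → posterior Dirichlet(13/2, 11, 8, 11/2)

alpha_1=13/2, alpha_2=11, alpha_3=8, alpha_4=11/2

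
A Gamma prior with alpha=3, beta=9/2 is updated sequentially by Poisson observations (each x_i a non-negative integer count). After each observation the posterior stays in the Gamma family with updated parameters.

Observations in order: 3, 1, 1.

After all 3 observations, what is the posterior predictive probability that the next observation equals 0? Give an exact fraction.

obs 1: x=3 → posterior Gamma(6, 11/2)
obs 2: x=1 → posterior Gamma(7, 13/2)
obs 3: x=1 → posterior Gamma(8, 15/2)

2562890625/6975757441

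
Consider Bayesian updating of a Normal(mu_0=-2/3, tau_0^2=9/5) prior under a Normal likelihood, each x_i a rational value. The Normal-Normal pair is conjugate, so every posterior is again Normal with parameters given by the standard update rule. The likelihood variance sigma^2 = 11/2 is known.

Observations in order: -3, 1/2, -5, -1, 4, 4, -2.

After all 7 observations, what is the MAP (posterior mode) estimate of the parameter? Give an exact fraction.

-245/543

obs 1: x=-3 → posterior Normal(-272/219, 99/73)
obs 2: x=1/2 → posterior Normal(-35/39, 99/91)
obs 3: x=-5 → posterior Normal(-515/327, 99/109)
obs 4: x=-1 → posterior Normal(-569/381, 99/127)
obs 5: x=4 → posterior Normal(-353/435, 99/145)
obs 6: x=4 → posterior Normal(-137/489, 99/163)
obs 7: x=-2 → posterior Normal(-245/543, 99/181)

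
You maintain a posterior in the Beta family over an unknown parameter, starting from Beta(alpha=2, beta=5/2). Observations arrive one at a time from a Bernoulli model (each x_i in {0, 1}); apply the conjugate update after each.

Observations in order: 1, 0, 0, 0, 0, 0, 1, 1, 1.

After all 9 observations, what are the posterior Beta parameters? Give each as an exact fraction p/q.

alpha=6, beta=15/2

obs 1: x=1 → posterior Beta(3, 5/2)
obs 2: x=0 → posterior Beta(3, 7/2)
obs 3: x=0 → posterior Beta(3, 9/2)
obs 4: x=0 → posterior Beta(3, 11/2)
obs 5: x=0 → posterior Beta(3, 13/2)
obs 6: x=0 → posterior Beta(3, 15/2)
obs 7: x=1 → posterior Beta(4, 15/2)
obs 8: x=1 → posterior Beta(5, 15/2)
obs 9: x=1 → posterior Beta(6, 15/2)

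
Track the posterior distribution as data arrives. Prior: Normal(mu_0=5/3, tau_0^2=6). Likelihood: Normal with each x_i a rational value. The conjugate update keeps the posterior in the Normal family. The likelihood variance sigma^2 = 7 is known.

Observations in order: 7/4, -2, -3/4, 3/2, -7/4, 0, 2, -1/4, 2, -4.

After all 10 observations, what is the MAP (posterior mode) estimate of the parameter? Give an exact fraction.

obs 1: x=7/4 → posterior Normal(133/78, 42/13)
obs 2: x=-2 → posterior Normal(61/114, 42/19)
obs 3: x=-3/4 → posterior Normal(17/75, 42/25)
obs 4: x=3/2 → posterior Normal(44/93, 42/31)
obs 5: x=-7/4 → posterior Normal(25/222, 42/37)
obs 6: x=0 → posterior Normal(25/258, 42/43)
obs 7: x=2 → posterior Normal(97/294, 6/7)
obs 8: x=-1/4 → posterior Normal(4/15, 42/55)
obs 9: x=2 → posterior Normal(80/183, 42/61)
obs 10: x=-4 → posterior Normal(8/201, 42/67)

8/201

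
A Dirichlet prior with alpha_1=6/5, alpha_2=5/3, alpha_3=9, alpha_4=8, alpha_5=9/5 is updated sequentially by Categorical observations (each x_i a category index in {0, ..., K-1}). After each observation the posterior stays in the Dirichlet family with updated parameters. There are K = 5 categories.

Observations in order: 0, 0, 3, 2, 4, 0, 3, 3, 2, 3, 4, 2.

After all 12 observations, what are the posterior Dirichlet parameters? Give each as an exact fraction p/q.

obs 1: x=0 → posterior Dirichlet(11/5, 5/3, 9, 8, 9/5)
obs 2: x=0 → posterior Dirichlet(16/5, 5/3, 9, 8, 9/5)
obs 3: x=3 → posterior Dirichlet(16/5, 5/3, 9, 9, 9/5)
obs 4: x=2 → posterior Dirichlet(16/5, 5/3, 10, 9, 9/5)
obs 5: x=4 → posterior Dirichlet(16/5, 5/3, 10, 9, 14/5)
obs 6: x=0 → posterior Dirichlet(21/5, 5/3, 10, 9, 14/5)
obs 7: x=3 → posterior Dirichlet(21/5, 5/3, 10, 10, 14/5)
obs 8: x=3 → posterior Dirichlet(21/5, 5/3, 10, 11, 14/5)
obs 9: x=2 → posterior Dirichlet(21/5, 5/3, 11, 11, 14/5)
obs 10: x=3 → posterior Dirichlet(21/5, 5/3, 11, 12, 14/5)
obs 11: x=4 → posterior Dirichlet(21/5, 5/3, 11, 12, 19/5)
obs 12: x=2 → posterior Dirichlet(21/5, 5/3, 12, 12, 19/5)

alpha_1=21/5, alpha_2=5/3, alpha_3=12, alpha_4=12, alpha_5=19/5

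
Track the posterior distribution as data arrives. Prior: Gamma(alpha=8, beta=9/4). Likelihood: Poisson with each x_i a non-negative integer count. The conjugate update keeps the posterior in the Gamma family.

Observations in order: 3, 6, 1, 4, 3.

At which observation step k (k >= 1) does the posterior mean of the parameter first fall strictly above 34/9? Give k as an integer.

obs 1: x=3 → posterior Gamma(11, 13/4)
obs 2: x=6 → posterior Gamma(17, 17/4)
obs 3: x=1 → posterior Gamma(18, 21/4)
obs 4: x=4 → posterior Gamma(22, 25/4)
obs 5: x=3 → posterior Gamma(25, 29/4)

k = 2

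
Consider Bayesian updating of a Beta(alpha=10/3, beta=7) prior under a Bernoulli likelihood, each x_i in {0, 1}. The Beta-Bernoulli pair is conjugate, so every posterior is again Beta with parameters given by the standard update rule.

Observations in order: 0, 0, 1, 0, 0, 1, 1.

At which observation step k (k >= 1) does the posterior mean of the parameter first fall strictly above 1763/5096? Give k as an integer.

k = 7

obs 1: x=0 → posterior Beta(10/3, 8)
obs 2: x=0 → posterior Beta(10/3, 9)
obs 3: x=1 → posterior Beta(13/3, 9)
obs 4: x=0 → posterior Beta(13/3, 10)
obs 5: x=0 → posterior Beta(13/3, 11)
obs 6: x=1 → posterior Beta(16/3, 11)
obs 7: x=1 → posterior Beta(19/3, 11)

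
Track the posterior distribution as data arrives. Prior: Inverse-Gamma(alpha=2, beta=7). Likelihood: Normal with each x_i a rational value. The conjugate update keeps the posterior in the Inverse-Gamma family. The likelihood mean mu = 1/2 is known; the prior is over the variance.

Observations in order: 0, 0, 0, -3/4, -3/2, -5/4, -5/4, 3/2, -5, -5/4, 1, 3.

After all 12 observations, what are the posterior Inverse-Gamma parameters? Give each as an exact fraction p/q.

alpha=8, beta=269/8

obs 1: x=0 → posterior Inverse-Gamma(5/2, 57/8)
obs 2: x=0 → posterior Inverse-Gamma(3, 29/4)
obs 3: x=0 → posterior Inverse-Gamma(7/2, 59/8)
obs 4: x=-3/4 → posterior Inverse-Gamma(4, 261/32)
obs 5: x=-3/2 → posterior Inverse-Gamma(9/2, 325/32)
obs 6: x=-5/4 → posterior Inverse-Gamma(5, 187/16)
obs 7: x=-5/4 → posterior Inverse-Gamma(11/2, 423/32)
obs 8: x=3/2 → posterior Inverse-Gamma(6, 439/32)
obs 9: x=-5 → posterior Inverse-Gamma(13/2, 923/32)
obs 10: x=-5/4 → posterior Inverse-Gamma(7, 243/8)
obs 11: x=1 → posterior Inverse-Gamma(15/2, 61/2)
obs 12: x=3 → posterior Inverse-Gamma(8, 269/8)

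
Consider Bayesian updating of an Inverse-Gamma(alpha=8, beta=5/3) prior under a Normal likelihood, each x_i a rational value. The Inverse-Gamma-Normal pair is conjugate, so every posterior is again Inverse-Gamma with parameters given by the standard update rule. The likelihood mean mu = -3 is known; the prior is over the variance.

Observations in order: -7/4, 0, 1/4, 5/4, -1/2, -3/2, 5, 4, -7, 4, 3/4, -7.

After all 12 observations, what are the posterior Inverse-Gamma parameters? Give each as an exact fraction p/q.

alpha=14, beta=3109/24

obs 1: x=-7/4 → posterior Inverse-Gamma(17/2, 235/96)
obs 2: x=0 → posterior Inverse-Gamma(9, 667/96)
obs 3: x=1/4 → posterior Inverse-Gamma(19/2, 587/48)
obs 4: x=5/4 → posterior Inverse-Gamma(10, 2041/96)
obs 5: x=-1/2 → posterior Inverse-Gamma(21/2, 2341/96)
obs 6: x=-3/2 → posterior Inverse-Gamma(11, 2449/96)
obs 7: x=5 → posterior Inverse-Gamma(23/2, 5521/96)
obs 8: x=4 → posterior Inverse-Gamma(12, 7873/96)
obs 9: x=-7 → posterior Inverse-Gamma(25/2, 8641/96)
obs 10: x=4 → posterior Inverse-Gamma(13, 10993/96)
obs 11: x=3/4 → posterior Inverse-Gamma(27/2, 2917/24)
obs 12: x=-7 → posterior Inverse-Gamma(14, 3109/24)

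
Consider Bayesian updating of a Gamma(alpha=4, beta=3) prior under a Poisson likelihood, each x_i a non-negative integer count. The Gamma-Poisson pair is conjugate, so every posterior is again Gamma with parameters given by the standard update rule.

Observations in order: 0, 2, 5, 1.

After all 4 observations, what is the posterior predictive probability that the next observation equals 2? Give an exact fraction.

539810200839/2199023255552

obs 1: x=0 → posterior Gamma(4, 4)
obs 2: x=2 → posterior Gamma(6, 5)
obs 3: x=5 → posterior Gamma(11, 6)
obs 4: x=1 → posterior Gamma(12, 7)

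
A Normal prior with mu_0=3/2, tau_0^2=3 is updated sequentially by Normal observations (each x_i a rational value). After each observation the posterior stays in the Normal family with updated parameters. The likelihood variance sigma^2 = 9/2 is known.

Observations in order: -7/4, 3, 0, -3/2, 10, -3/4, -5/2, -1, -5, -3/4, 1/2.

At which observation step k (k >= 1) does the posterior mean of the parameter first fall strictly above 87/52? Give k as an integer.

k = 5

obs 1: x=-7/4 → posterior Normal(1/5, 9/5)
obs 2: x=3 → posterior Normal(1, 9/7)
obs 3: x=0 → posterior Normal(7/9, 1)
obs 4: x=-3/2 → posterior Normal(4/11, 9/11)
obs 5: x=10 → posterior Normal(24/13, 9/13)
obs 6: x=-3/4 → posterior Normal(3/2, 3/5)
obs 7: x=-5/2 → posterior Normal(35/34, 9/17)
obs 8: x=-1 → posterior Normal(31/38, 9/19)
obs 9: x=-5 → posterior Normal(11/42, 3/7)
obs 10: x=-3/4 → posterior Normal(4/23, 9/23)
obs 11: x=1/2 → posterior Normal(1/5, 9/25)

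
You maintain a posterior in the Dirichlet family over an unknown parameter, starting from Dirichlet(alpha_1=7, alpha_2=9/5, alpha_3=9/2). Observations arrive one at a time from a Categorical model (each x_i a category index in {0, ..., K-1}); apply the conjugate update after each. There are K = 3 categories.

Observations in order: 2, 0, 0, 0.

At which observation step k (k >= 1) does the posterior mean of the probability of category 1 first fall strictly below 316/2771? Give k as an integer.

obs 1: x=2 → posterior Dirichlet(7, 9/5, 11/2)
obs 2: x=0 → posterior Dirichlet(8, 9/5, 11/2)
obs 3: x=0 → posterior Dirichlet(9, 9/5, 11/2)
obs 4: x=0 → posterior Dirichlet(10, 9/5, 11/2)

k = 3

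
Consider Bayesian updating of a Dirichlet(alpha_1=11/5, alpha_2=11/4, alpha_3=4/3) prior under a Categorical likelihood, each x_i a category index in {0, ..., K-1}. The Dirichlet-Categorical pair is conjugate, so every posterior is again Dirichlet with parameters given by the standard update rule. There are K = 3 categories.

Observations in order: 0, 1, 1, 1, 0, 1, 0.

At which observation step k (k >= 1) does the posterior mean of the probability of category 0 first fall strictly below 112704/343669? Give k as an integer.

k = 4

obs 1: x=0 → posterior Dirichlet(16/5, 11/4, 4/3)
obs 2: x=1 → posterior Dirichlet(16/5, 15/4, 4/3)
obs 3: x=1 → posterior Dirichlet(16/5, 19/4, 4/3)
obs 4: x=1 → posterior Dirichlet(16/5, 23/4, 4/3)
obs 5: x=0 → posterior Dirichlet(21/5, 23/4, 4/3)
obs 6: x=1 → posterior Dirichlet(21/5, 27/4, 4/3)
obs 7: x=0 → posterior Dirichlet(26/5, 27/4, 4/3)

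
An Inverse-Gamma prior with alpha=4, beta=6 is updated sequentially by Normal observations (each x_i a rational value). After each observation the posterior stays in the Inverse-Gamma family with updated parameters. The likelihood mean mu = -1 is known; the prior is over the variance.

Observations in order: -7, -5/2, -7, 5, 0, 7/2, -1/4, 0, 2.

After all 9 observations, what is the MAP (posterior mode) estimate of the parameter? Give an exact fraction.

obs 1: x=-7 → posterior Inverse-Gamma(9/2, 24)
obs 2: x=-5/2 → posterior Inverse-Gamma(5, 201/8)
obs 3: x=-7 → posterior Inverse-Gamma(11/2, 345/8)
obs 4: x=5 → posterior Inverse-Gamma(6, 489/8)
obs 5: x=0 → posterior Inverse-Gamma(13/2, 493/8)
obs 6: x=7/2 → posterior Inverse-Gamma(7, 287/4)
obs 7: x=-1/4 → posterior Inverse-Gamma(15/2, 2305/32)
obs 8: x=0 → posterior Inverse-Gamma(8, 2321/32)
obs 9: x=2 → posterior Inverse-Gamma(17/2, 2465/32)

2465/304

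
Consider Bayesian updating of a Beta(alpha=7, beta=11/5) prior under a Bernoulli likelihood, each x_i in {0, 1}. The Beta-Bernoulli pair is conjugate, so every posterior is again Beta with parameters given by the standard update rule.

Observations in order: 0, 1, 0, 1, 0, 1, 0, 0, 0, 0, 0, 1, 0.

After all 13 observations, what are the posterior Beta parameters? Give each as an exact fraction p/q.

obs 1: x=0 → posterior Beta(7, 16/5)
obs 2: x=1 → posterior Beta(8, 16/5)
obs 3: x=0 → posterior Beta(8, 21/5)
obs 4: x=1 → posterior Beta(9, 21/5)
obs 5: x=0 → posterior Beta(9, 26/5)
obs 6: x=1 → posterior Beta(10, 26/5)
obs 7: x=0 → posterior Beta(10, 31/5)
obs 8: x=0 → posterior Beta(10, 36/5)
obs 9: x=0 → posterior Beta(10, 41/5)
obs 10: x=0 → posterior Beta(10, 46/5)
obs 11: x=0 → posterior Beta(10, 51/5)
obs 12: x=1 → posterior Beta(11, 51/5)
obs 13: x=0 → posterior Beta(11, 56/5)

alpha=11, beta=56/5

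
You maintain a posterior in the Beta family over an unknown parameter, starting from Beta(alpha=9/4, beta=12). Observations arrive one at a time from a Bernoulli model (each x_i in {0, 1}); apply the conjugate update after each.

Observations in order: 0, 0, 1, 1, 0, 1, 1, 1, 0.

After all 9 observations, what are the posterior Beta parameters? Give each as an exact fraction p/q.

obs 1: x=0 → posterior Beta(9/4, 13)
obs 2: x=0 → posterior Beta(9/4, 14)
obs 3: x=1 → posterior Beta(13/4, 14)
obs 4: x=1 → posterior Beta(17/4, 14)
obs 5: x=0 → posterior Beta(17/4, 15)
obs 6: x=1 → posterior Beta(21/4, 15)
obs 7: x=1 → posterior Beta(25/4, 15)
obs 8: x=1 → posterior Beta(29/4, 15)
obs 9: x=0 → posterior Beta(29/4, 16)

alpha=29/4, beta=16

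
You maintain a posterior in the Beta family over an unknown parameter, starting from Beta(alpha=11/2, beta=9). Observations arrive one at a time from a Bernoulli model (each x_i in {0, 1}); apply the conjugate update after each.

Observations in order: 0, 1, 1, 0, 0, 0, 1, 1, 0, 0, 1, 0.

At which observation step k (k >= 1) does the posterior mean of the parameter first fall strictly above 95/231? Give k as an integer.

k = 3

obs 1: x=0 → posterior Beta(11/2, 10)
obs 2: x=1 → posterior Beta(13/2, 10)
obs 3: x=1 → posterior Beta(15/2, 10)
obs 4: x=0 → posterior Beta(15/2, 11)
obs 5: x=0 → posterior Beta(15/2, 12)
obs 6: x=0 → posterior Beta(15/2, 13)
obs 7: x=1 → posterior Beta(17/2, 13)
obs 8: x=1 → posterior Beta(19/2, 13)
obs 9: x=0 → posterior Beta(19/2, 14)
obs 10: x=0 → posterior Beta(19/2, 15)
obs 11: x=1 → posterior Beta(21/2, 15)
obs 12: x=0 → posterior Beta(21/2, 16)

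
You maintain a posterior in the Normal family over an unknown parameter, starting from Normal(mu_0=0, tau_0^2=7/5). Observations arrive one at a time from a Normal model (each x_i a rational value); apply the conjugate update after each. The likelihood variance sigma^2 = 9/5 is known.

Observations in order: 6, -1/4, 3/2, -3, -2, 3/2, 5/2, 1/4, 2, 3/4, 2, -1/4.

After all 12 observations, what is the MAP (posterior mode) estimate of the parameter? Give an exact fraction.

obs 1: x=6 → posterior Normal(21/8, 63/80)
obs 2: x=-1/4 → posterior Normal(7/4, 63/115)
obs 3: x=3/2 → posterior Normal(203/120, 21/50)
obs 4: x=-3 → posterior Normal(119/148, 63/185)
obs 5: x=-2 → posterior Normal(63/176, 63/220)
obs 6: x=3/2 → posterior Normal(35/68, 21/85)
obs 7: x=5/2 → posterior Normal(175/232, 63/290)
obs 8: x=1/4 → posterior Normal(7/10, 63/325)
obs 9: x=2 → posterior Normal(119/144, 7/40)
obs 10: x=3/4 → posterior Normal(259/316, 63/395)
obs 11: x=2 → posterior Normal(315/344, 63/430)
obs 12: x=-1/4 → posterior Normal(77/93, 21/155)

77/93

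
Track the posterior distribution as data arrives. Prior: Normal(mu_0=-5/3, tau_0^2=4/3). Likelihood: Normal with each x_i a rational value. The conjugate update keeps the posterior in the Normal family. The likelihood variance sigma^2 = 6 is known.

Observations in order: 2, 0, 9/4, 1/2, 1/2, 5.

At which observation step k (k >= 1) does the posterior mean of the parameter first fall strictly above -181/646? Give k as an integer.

obs 1: x=2 → posterior Normal(-1, 12/11)
obs 2: x=0 → posterior Normal(-11/13, 12/13)
obs 3: x=9/4 → posterior Normal(-13/30, 4/5)
obs 4: x=1/2 → posterior Normal(-11/34, 12/17)
obs 5: x=1/2 → posterior Normal(-9/38, 12/19)
obs 6: x=5 → posterior Normal(11/42, 4/7)

k = 5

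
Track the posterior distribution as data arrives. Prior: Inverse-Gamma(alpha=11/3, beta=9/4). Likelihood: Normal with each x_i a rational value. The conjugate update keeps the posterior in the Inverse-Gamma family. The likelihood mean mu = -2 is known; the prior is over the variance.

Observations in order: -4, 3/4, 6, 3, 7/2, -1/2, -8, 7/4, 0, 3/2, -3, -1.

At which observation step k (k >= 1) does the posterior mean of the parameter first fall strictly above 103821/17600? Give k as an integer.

obs 1: x=-4 → posterior Inverse-Gamma(25/6, 17/4)
obs 2: x=3/4 → posterior Inverse-Gamma(14/3, 257/32)
obs 3: x=6 → posterior Inverse-Gamma(31/6, 1281/32)
obs 4: x=3 → posterior Inverse-Gamma(17/3, 1681/32)
obs 5: x=7/2 → posterior Inverse-Gamma(37/6, 2165/32)
obs 6: x=-1/2 → posterior Inverse-Gamma(20/3, 2201/32)
obs 7: x=-8 → posterior Inverse-Gamma(43/6, 2777/32)
obs 8: x=7/4 → posterior Inverse-Gamma(23/3, 1501/16)
obs 9: x=0 → posterior Inverse-Gamma(49/6, 1533/16)
obs 10: x=3/2 → posterior Inverse-Gamma(26/3, 1631/16)
obs 11: x=-3 → posterior Inverse-Gamma(55/6, 1639/16)
obs 12: x=-1 → posterior Inverse-Gamma(29/3, 1647/16)

k = 3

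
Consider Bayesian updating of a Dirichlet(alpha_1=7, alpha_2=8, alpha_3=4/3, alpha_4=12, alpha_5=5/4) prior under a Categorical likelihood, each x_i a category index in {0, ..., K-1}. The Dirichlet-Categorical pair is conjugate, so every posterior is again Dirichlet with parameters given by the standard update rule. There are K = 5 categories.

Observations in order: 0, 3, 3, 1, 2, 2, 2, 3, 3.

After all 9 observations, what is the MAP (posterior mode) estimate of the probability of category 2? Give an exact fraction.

40/403

obs 1: x=0 → posterior Dirichlet(8, 8, 4/3, 12, 5/4)
obs 2: x=3 → posterior Dirichlet(8, 8, 4/3, 13, 5/4)
obs 3: x=3 → posterior Dirichlet(8, 8, 4/3, 14, 5/4)
obs 4: x=1 → posterior Dirichlet(8, 9, 4/3, 14, 5/4)
obs 5: x=2 → posterior Dirichlet(8, 9, 7/3, 14, 5/4)
obs 6: x=2 → posterior Dirichlet(8, 9, 10/3, 14, 5/4)
obs 7: x=2 → posterior Dirichlet(8, 9, 13/3, 14, 5/4)
obs 8: x=3 → posterior Dirichlet(8, 9, 13/3, 15, 5/4)
obs 9: x=3 → posterior Dirichlet(8, 9, 13/3, 16, 5/4)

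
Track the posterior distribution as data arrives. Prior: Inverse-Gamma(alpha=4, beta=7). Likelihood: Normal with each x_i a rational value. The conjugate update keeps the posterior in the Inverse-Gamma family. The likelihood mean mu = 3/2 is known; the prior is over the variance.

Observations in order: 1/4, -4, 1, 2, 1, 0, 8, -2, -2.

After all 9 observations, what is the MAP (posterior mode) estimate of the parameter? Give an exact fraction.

1849/304

obs 1: x=1/4 → posterior Inverse-Gamma(9/2, 249/32)
obs 2: x=-4 → posterior Inverse-Gamma(5, 733/32)
obs 3: x=1 → posterior Inverse-Gamma(11/2, 737/32)
obs 4: x=2 → posterior Inverse-Gamma(6, 741/32)
obs 5: x=1 → posterior Inverse-Gamma(13/2, 745/32)
obs 6: x=0 → posterior Inverse-Gamma(7, 781/32)
obs 7: x=8 → posterior Inverse-Gamma(15/2, 1457/32)
obs 8: x=-2 → posterior Inverse-Gamma(8, 1653/32)
obs 9: x=-2 → posterior Inverse-Gamma(17/2, 1849/32)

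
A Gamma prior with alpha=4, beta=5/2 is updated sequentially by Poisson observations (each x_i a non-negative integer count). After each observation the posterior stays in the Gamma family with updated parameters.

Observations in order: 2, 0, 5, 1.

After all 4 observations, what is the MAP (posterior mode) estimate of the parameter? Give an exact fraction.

obs 1: x=2 → posterior Gamma(6, 7/2)
obs 2: x=0 → posterior Gamma(6, 9/2)
obs 3: x=5 → posterior Gamma(11, 11/2)
obs 4: x=1 → posterior Gamma(12, 13/2)

22/13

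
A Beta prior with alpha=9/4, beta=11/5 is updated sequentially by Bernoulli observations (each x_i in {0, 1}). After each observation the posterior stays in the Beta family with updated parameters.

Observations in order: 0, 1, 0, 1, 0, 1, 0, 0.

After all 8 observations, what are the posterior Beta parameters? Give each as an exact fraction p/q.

alpha=21/4, beta=36/5

obs 1: x=0 → posterior Beta(9/4, 16/5)
obs 2: x=1 → posterior Beta(13/4, 16/5)
obs 3: x=0 → posterior Beta(13/4, 21/5)
obs 4: x=1 → posterior Beta(17/4, 21/5)
obs 5: x=0 → posterior Beta(17/4, 26/5)
obs 6: x=1 → posterior Beta(21/4, 26/5)
obs 7: x=0 → posterior Beta(21/4, 31/5)
obs 8: x=0 → posterior Beta(21/4, 36/5)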